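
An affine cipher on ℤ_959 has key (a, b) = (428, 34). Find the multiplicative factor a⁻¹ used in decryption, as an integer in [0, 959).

540

gcd(959, 428) by repeated division:
959 = 2×428 + 103
428 = 4×103 + 16
103 = 6×16 + 7
16 = 2×7 + 2
7 = 3×2 + 1
2 = 2×1 + 0
gcd = 1, so the inverse exists. Back-substitute:
1 = 7 − 3·2
1 = −3·16 + 7·7
1 = 7·103 − 45·16
1 = −45·428 + 187·103
1 = 187·959 − 419·428
Hence 428⁻¹ ≡ -419 ≡ 540 (mod 959).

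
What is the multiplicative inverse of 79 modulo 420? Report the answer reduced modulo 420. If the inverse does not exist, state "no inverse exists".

319

Apply the Euclidean algorithm to 420 and 79:
420 = 5×79 + 25
79 = 3×25 + 4
25 = 6×4 + 1
4 = 4×1 + 0
gcd = 1, so the inverse exists. Back-substitute:
1 = 25 − 6·4
1 = −6·79 + 19·25
1 = 19·420 − 101·79
So 79·(-101) ≡ 1 (mod 420), and -101 ≡ 319 (mod 420).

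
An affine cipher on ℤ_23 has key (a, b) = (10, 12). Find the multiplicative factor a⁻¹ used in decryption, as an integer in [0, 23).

gcd(23, 10) by repeated division:
23 = 2·10 + 3
10 = 3·3 + 1
3 = 3·1 + 0
The gcd is 1. Working backward:
1 = 10 − 3·3
1 = −3·23 + 7·10
So 10·7 ≡ 1 (mod 23).

7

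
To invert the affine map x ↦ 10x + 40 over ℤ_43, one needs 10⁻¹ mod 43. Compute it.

Apply the Euclidean algorithm to 43 and 10:
43 = 4*10 + 3
10 = 3*3 + 1
3 = 3*1 + 0
gcd = 1, so the inverse exists. Back-substitute:
1 = 10 − 3·3
1 = −3·43 + 13·10
So 10·13 ≡ 1 (mod 43).

13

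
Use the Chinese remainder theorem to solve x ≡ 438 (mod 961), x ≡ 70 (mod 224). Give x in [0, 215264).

Write x = 438 + 961·k. Then 961·k ≡ 70 − 438 ≡ 80 (mod 224).
Need 961⁻¹ mod 224. Extended Euclid on (224, 65):
224 = 3*65 + 29
65 = 2*29 + 7
29 = 4*7 + 1
7 = 7*1 + 0
Back-substitute:
1 = 29 − 4·7
1 = −4·65 + 9·29
1 = 9·224 − 31·65
961⁻¹ ≡ 193 (mod 224), so k ≡ 193·80 ≡ 208 (mod 224).
x = 438 + 961·208 = 200326.

200326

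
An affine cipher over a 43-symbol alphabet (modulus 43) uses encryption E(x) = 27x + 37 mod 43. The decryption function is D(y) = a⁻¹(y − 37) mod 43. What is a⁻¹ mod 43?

Extended Euclidean algorithm:
43 = 1·27 + 16
27 = 1·16 + 11
16 = 1·11 + 5
11 = 2·5 + 1
5 = 5·1 + 0
Since gcd(27, 43) = 1, back-substitute to write 1 as a combination:
1 = 11 − 2·5
1 = −2·16 + 3·11
1 = 3·27 − 5·16
1 = −5·43 + 8·27
So 27·8 ≡ 1 (mod 43).

8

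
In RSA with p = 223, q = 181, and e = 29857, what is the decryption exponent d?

φ(n) = (p−1)(q−1) = 222·180 = 39960.
Need d with 29857·d ≡ 1 (mod 39960). Apply the extended Euclidean algorithm:
39960 = 1·29857 + 10103
29857 = 2·10103 + 9651
10103 = 1·9651 + 452
9651 = 21·452 + 159
452 = 2·159 + 134
159 = 1·134 + 25
134 = 5·25 + 9
25 = 2·9 + 7
9 = 1·7 + 2
7 = 3·2 + 1
2 = 2·1 + 0
Back-substitute:
1 = 7 − 3·2
1 = −3·9 + 4·7
1 = 4·25 − 11·9
1 = −11·134 + 59·25
1 = 59·159 − 70·134
1 = −70·452 + 199·159
1 = 199·9651 − 4249·452
1 = −4249·10103 + 4448·9651
1 = 4448·29857 − 13145·10103
1 = −13145·39960 + 17593·29857
So 29857·17593 ≡ 1 (mod 39960), hence d = 17593.

17593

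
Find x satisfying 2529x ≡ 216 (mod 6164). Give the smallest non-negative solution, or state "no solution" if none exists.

2084

First find gcd(2529, 6164):
6164 = 2×2529 + 1106
2529 = 2×1106 + 317
1106 = 3×317 + 155
317 = 2×155 + 7
155 = 22×7 + 1
7 = 7×1 + 0
gcd = 1, so a unique solution mod 6164 exists.
Back-substitute for the Bézout coefficients:
1 = 155 − 22·7
1 = −22·317 + 45·155
1 = 45·1106 − 157·317
1 = −157·2529 + 359·1106
1 = 359·6164 − 875·2529
So 2529·(-875) ≡ 1 (mod 6164), giving 2529⁻¹ ≡ 5289.
x ≡ 2529⁻¹·216 ≡ 5289·216 ≡ 2084 (mod 6164).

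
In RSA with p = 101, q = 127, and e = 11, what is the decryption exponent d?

2291

φ(n) = (p−1)(q−1) = 100·126 = 12600.
Need d with 11·d ≡ 1 (mod 12600). Apply the extended Euclidean algorithm:
12600 = 1145·11 + 5
11 = 2·5 + 1
5 = 5·1 + 0
Back-substitute:
1 = 11 − 2·5
1 = −2·12600 + 2291·11
So 11·2291 ≡ 1 (mod 12600), hence d = 2291.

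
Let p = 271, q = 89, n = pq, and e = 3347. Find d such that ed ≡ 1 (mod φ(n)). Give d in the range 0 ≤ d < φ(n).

φ(n) = (p−1)(q−1) = 270·88 = 23760.
Need d with 3347·d ≡ 1 (mod 23760). Apply the extended Euclidean algorithm:
23760 = 7×3347 + 331
3347 = 10×331 + 37
331 = 8×37 + 35
37 = 1×35 + 2
35 = 17×2 + 1
2 = 2×1 + 0
Back-substitute:
1 = 35 − 17·2
1 = −17·37 + 18·35
1 = 18·331 − 161·37
1 = −161·3347 + 1628·331
1 = 1628·23760 − 11557·3347
So 3347·(-11557) ≡ 1 (mod 23760), hence d ≡ -11557 ≡ 12203 (mod 23760).

12203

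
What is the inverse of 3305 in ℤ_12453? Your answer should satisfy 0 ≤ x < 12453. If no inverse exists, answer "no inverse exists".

9563

gcd(12453, 3305) by repeated division:
12453 = 3*3305 + 2538
3305 = 1*2538 + 767
2538 = 3*767 + 237
767 = 3*237 + 56
237 = 4*56 + 13
56 = 4*13 + 4
13 = 3*4 + 1
4 = 4*1 + 0
gcd = 1, so the inverse exists. Back-substitute:
1 = 13 − 3·4
1 = −3·56 + 13·13
1 = 13·237 − 55·56
1 = −55·767 + 178·237
1 = 178·2538 − 589·767
1 = −589·3305 + 767·2538
1 = 767·12453 − 2890·3305
Thus 3305·(-2890) ≡ 1 (mod 12453); reducing, -2890 mod 12453 = 9563.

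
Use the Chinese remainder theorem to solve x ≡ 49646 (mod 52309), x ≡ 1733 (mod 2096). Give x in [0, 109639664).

Write x = 49646 + 52309·k. Then 52309·k ≡ 1733 − 49646 ≡ 295 (mod 2096).
Need 52309⁻¹ mod 2096. Extended Euclid on (2096, 2005):
2096 = 1*2005 + 91
2005 = 22*91 + 3
91 = 30*3 + 1
3 = 3*1 + 0
Back-substitute:
1 = 91 − 30·3
1 = −30·2005 + 661·91
1 = 661·2096 − 691·2005
52309⁻¹ ≡ 1405 (mod 2096), so k ≡ 1405·295 ≡ 1563 (mod 2096).
x = 49646 + 52309·1563 = 81808613.

81808613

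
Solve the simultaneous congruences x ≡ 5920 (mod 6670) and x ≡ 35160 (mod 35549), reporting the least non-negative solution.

Write x = 5920 + 6670·k. Then 6670·k ≡ 35160 − 5920 ≡ 29240 (mod 35549).
Need 6670⁻¹ mod 35549. Extended Euclid on (35549, 6670):
35549 = 5*6670 + 2199
6670 = 3*2199 + 73
2199 = 30*73 + 9
73 = 8*9 + 1
9 = 9*1 + 0
Back-substitute:
1 = 73 − 8·9
1 = −8·2199 + 241·73
1 = 241·6670 − 731·2199
1 = −731·35549 + 3896·6670
6670⁻¹ ≡ 3896 (mod 35549), so k ≡ 3896·29240 ≡ 20044 (mod 35549).
x = 5920 + 6670·20044 = 133699400.

133699400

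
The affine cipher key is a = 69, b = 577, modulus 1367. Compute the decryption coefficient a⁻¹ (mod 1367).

317

Apply the Euclidean algorithm to 1367 and 69:
1367 = 19*69 + 56
69 = 1*56 + 13
56 = 4*13 + 4
13 = 3*4 + 1
4 = 4*1 + 0
Since gcd(69, 1367) = 1, back-substitute to write 1 as a combination:
1 = 13 − 3·4
1 = −3·56 + 13·13
1 = 13·69 − 16·56
1 = −16·1367 + 317·69
So 69·317 ≡ 1 (mod 1367).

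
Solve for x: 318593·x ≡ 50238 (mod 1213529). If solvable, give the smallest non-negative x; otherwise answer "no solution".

469714

First find gcd(318593, 1213529):
1213529 = 3×318593 + 257750
318593 = 1×257750 + 60843
257750 = 4×60843 + 14378
60843 = 4×14378 + 3331
14378 = 4×3331 + 1054
3331 = 3×1054 + 169
1054 = 6×169 + 40
169 = 4×40 + 9
40 = 4×9 + 4
9 = 2×4 + 1
4 = 4×1 + 0
gcd = 1, so a unique solution mod 1213529 exists.
Back-substitute for the Bézout coefficients:
1 = 9 − 2·4
1 = −2·40 + 9·9
1 = 9·169 − 38·40
1 = −38·1054 + 237·169
1 = 237·3331 − 749·1054
1 = −749·14378 + 3233·3331
1 = 3233·60843 − 13681·14378
1 = −13681·257750 + 57957·60843
1 = 57957·318593 − 71638·257750
1 = −71638·1213529 + 272871·318593
So 318593·(272871) ≡ 1 (mod 1213529), giving 318593⁻¹ ≡ 272871.
x ≡ 318593⁻¹·50238 ≡ 272871·50238 ≡ 469714 (mod 1213529).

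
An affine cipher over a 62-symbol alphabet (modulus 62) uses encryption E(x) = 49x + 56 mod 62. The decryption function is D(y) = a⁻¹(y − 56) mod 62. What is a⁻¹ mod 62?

Apply the Euclidean algorithm to 62 and 49:
62 = 1×49 + 13
49 = 3×13 + 10
13 = 1×10 + 3
10 = 3×3 + 1
3 = 3×1 + 0
The gcd is 1. Working backward:
1 = 10 − 3·3
1 = −3·13 + 4·10
1 = 4·49 − 15·13
1 = −15·62 + 19·49
So 49·19 ≡ 1 (mod 62).

19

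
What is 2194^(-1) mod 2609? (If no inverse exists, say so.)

1754

gcd(2609, 2194) by repeated division:
2609 = 1*2194 + 415
2194 = 5*415 + 119
415 = 3*119 + 58
119 = 2*58 + 3
58 = 19*3 + 1
3 = 3*1 + 0
The gcd is 1. Working backward:
1 = 58 − 19·3
1 = −19·119 + 39·58
1 = 39·415 − 136·119
1 = −136·2194 + 719·415
1 = 719·2609 − 855·2194
So 2194·(-855) ≡ 1 (mod 2609), and -855 ≡ 1754 (mod 2609).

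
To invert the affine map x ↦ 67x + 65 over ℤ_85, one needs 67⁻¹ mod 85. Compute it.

33

Extended Euclidean algorithm:
85 = 1*67 + 18
67 = 3*18 + 13
18 = 1*13 + 5
13 = 2*5 + 3
5 = 1*3 + 2
3 = 1*2 + 1
2 = 2*1 + 0
The gcd is 1. Working backward:
1 = 3 − 2
1 = −5 + 2·3
1 = 2·13 − 5·5
1 = −5·18 + 7·13
1 = 7·67 − 26·18
1 = −26·85 + 33·67
So 67·33 ≡ 1 (mod 85).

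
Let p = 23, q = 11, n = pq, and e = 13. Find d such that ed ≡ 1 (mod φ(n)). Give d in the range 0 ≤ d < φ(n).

17

φ(n) = (p−1)(q−1) = 22·10 = 220.
Need d with 13·d ≡ 1 (mod 220). Apply the extended Euclidean algorithm:
220 = 16*13 + 12
13 = 1*12 + 1
12 = 12*1 + 0
Back-substitute:
1 = 13 − 12
1 = −220 + 17·13
So 13·17 ≡ 1 (mod 220), hence d = 17.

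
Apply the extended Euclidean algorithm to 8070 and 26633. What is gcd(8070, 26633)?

1

Euclidean algorithm:
26633 = 3×8070 + 2423
8070 = 3×2423 + 801
2423 = 3×801 + 20
801 = 40×20 + 1
20 = 20×1 + 0
gcd(8070, 26633) = 1.
Back-substituting:
1 = 801 − 40·20
1 = −40·2423 + 121·801
1 = 121·8070 − 403·2423
1 = −403·26633 + 1330·8070
So 1 = (-403)·26633 + (1330)·8070.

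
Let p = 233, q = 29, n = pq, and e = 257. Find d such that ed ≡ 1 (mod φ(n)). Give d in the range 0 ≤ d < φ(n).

φ(n) = (p−1)(q−1) = 232·28 = 6496.
Need d with 257·d ≡ 1 (mod 6496). Apply the extended Euclidean algorithm:
6496 = 25·257 + 71
257 = 3·71 + 44
71 = 1·44 + 27
44 = 1·27 + 17
27 = 1·17 + 10
17 = 1·10 + 7
10 = 1·7 + 3
7 = 2·3 + 1
3 = 3·1 + 0
Back-substitute:
1 = 7 − 2·3
1 = −2·10 + 3·7
1 = 3·17 − 5·10
1 = −5·27 + 8·17
1 = 8·44 − 13·27
1 = −13·71 + 21·44
1 = 21·257 − 76·71
1 = −76·6496 + 1921·257
So 257·1921 ≡ 1 (mod 6496), hence d = 1921.

1921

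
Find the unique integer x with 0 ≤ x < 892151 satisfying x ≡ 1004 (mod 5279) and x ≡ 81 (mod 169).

Write x = 1004 + 5279·k. Then 5279·k ≡ 81 − 1004 ≡ 91 (mod 169).
Need 5279⁻¹ mod 169. Extended Euclid on (169, 40):
169 = 4×40 + 9
40 = 4×9 + 4
9 = 2×4 + 1
4 = 4×1 + 0
Back-substitute:
1 = 9 − 2·4
1 = −2·40 + 9·9
1 = 9·169 − 38·40
5279⁻¹ ≡ 131 (mod 169), so k ≡ 131·91 ≡ 91 (mod 169).
x = 1004 + 5279·91 = 481393.

481393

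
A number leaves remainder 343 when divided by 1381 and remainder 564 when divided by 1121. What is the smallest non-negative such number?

Write x = 343 + 1381·k. Then 1381·k ≡ 564 − 343 ≡ 221 (mod 1121).
Need 1381⁻¹ mod 1121. Extended Euclid on (1121, 260):
1121 = 4×260 + 81
260 = 3×81 + 17
81 = 4×17 + 13
17 = 1×13 + 4
13 = 3×4 + 1
4 = 4×1 + 0
Back-substitute:
1 = 13 − 3·4
1 = −3·17 + 4·13
1 = 4·81 − 19·17
1 = −19·260 + 61·81
1 = 61·1121 − 263·260
1381⁻¹ ≡ 858 (mod 1121), so k ≡ 858·221 ≡ 169 (mod 1121).
x = 343 + 1381·169 = 233732.

233732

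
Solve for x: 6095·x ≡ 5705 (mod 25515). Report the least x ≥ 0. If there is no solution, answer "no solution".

First find gcd(6095, 25515):
25515 = 4×6095 + 1135
6095 = 5×1135 + 420
1135 = 2×420 + 295
420 = 1×295 + 125
295 = 2×125 + 45
125 = 2×45 + 35
45 = 1×35 + 10
35 = 3×10 + 5
10 = 2×5 + 0
gcd = 5 and 5 | 5705, so solutions exist. Divide through by 5: 1219x ≡ 1141 (mod 5103).
Now find 1219⁻¹ mod 5103:
5103 = 4·1219 + 227
1219 = 5·227 + 84
227 = 2·84 + 59
84 = 1·59 + 25
59 = 2·25 + 9
25 = 2·9 + 7
9 = 1·7 + 2
7 = 3·2 + 1
2 = 2·1 + 0
Back-substitute:
1 = 7 − 3·2
1 = −3·9 + 4·7
1 = 4·25 − 11·9
1 = −11·59 + 26·25
1 = 26·84 − 37·59
1 = −37·227 + 100·84
1 = 100·1219 − 537·227
1 = −537·5103 + 2248·1219
So 1219⁻¹ ≡ 2248 (mod 5103).
Then x ≡ 2248·1141 ≡ 3262 (mod 5103); the smallest non-negative solution is x = 3262.

3262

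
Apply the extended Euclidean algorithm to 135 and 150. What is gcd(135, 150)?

Euclidean algorithm:
150 = 1·135 + 15
135 = 9·15 + 0
gcd(135, 150) = 15.
Back-substituting:
15 = 150 − 135
So 15 = (1)·150 + (-1)·135.

15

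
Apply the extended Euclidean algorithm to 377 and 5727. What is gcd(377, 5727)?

1

Apply Euclid's algorithm to 5727 and 377:
5727 = 15·377 + 72
377 = 5·72 + 17
72 = 4·17 + 4
17 = 4·4 + 1
4 = 4·1 + 0
gcd(377, 5727) = 1.
Back-substituting:
1 = 17 − 4·4
1 = −4·72 + 17·17
1 = 17·377 − 89·72
1 = −89·5727 + 1352·377
So 1 = (-89)·5727 + (1352)·377.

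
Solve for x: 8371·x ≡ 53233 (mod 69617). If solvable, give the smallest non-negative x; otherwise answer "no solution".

23991

First find gcd(8371, 69617):
69617 = 8·8371 + 2649
8371 = 3·2649 + 424
2649 = 6·424 + 105
424 = 4·105 + 4
105 = 26·4 + 1
4 = 4·1 + 0
gcd = 1, so a unique solution mod 69617 exists.
Back-substitute for the Bézout coefficients:
1 = 105 − 26·4
1 = −26·424 + 105·105
1 = 105·2649 − 656·424
1 = −656·8371 + 2073·2649
1 = 2073·69617 − 17240·8371
So 8371·(-17240) ≡ 1 (mod 69617), giving 8371⁻¹ ≡ 52377.
x ≡ 8371⁻¹·53233 ≡ 52377·53233 ≡ 23991 (mod 69617).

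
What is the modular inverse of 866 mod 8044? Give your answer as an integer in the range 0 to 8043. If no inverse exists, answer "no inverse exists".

Euclidean algorithm on 8044, 866:
8044 = 9·866 + 250
866 = 3·250 + 116
250 = 2·116 + 18
116 = 6·18 + 8
18 = 2·8 + 2
8 = 4·2 + 0
Since gcd = 2 > 1, 866 is not a unit mod 8044.

no inverse exists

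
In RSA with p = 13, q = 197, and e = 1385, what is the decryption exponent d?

φ(n) = (p−1)(q−1) = 12·196 = 2352.
Need d with 1385·d ≡ 1 (mod 2352). Apply the extended Euclidean algorithm:
2352 = 1*1385 + 967
1385 = 1*967 + 418
967 = 2*418 + 131
418 = 3*131 + 25
131 = 5*25 + 6
25 = 4*6 + 1
6 = 6*1 + 0
Back-substitute:
1 = 25 − 4·6
1 = −4·131 + 21·25
1 = 21·418 − 67·131
1 = −67·967 + 155·418
1 = 155·1385 − 222·967
1 = −222·2352 + 377·1385
So 1385·377 ≡ 1 (mod 2352), hence d = 377.

377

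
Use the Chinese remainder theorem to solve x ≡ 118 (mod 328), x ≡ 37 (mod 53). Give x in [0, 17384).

Write x = 118 + 328·k. Then 328·k ≡ 37 − 118 ≡ 25 (mod 53).
Need 328⁻¹ mod 53. Extended Euclid on (53, 10):
53 = 5·10 + 3
10 = 3·3 + 1
3 = 3·1 + 0
Back-substitute:
1 = 10 − 3·3
1 = −3·53 + 16·10
328⁻¹ ≡ 16 (mod 53), so k ≡ 16·25 ≡ 29 (mod 53).
x = 118 + 328·29 = 9630.

9630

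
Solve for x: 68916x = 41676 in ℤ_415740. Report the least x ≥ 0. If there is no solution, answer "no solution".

First find gcd(68916, 415740):
415740 = 6*68916 + 2244
68916 = 30*2244 + 1596
2244 = 1*1596 + 648
1596 = 2*648 + 300
648 = 2*300 + 48
300 = 6*48 + 12
48 = 4*12 + 0
gcd = 12 and 12 | 41676, so solutions exist. Divide through by 12: 5743x ≡ 3473 (mod 34645).
Now find 5743⁻¹ mod 34645:
34645 = 6·5743 + 187
5743 = 30·187 + 133
187 = 1·133 + 54
133 = 2·54 + 25
54 = 2·25 + 4
25 = 6·4 + 1
4 = 4·1 + 0
Back-substitute:
1 = 25 − 6·4
1 = −6·54 + 13·25
1 = 13·133 − 32·54
1 = −32·187 + 45·133
1 = 45·5743 − 1382·187
1 = −1382·34645 + 8337·5743
So 5743⁻¹ ≡ 8337 (mod 34645).
Then x ≡ 8337·3473 ≡ 25826 (mod 34645); the smallest non-negative solution is x = 25826.

25826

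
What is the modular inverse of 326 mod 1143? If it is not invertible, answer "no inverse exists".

284

Run Euclid on (1143, 326):
1143 = 3×326 + 165
326 = 1×165 + 161
165 = 1×161 + 4
161 = 40×4 + 1
4 = 4×1 + 0
Since gcd(326, 1143) = 1, back-substitute to write 1 as a combination:
1 = 161 − 40·4
1 = −40·165 + 41·161
1 = 41·326 − 81·165
1 = −81·1143 + 284·326
So 326·284 ≡ 1 (mod 1143).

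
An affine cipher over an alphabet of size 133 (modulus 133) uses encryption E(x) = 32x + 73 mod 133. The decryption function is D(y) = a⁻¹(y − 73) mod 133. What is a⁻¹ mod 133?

Run Euclid on (133, 32):
133 = 4*32 + 5
32 = 6*5 + 2
5 = 2*2 + 1
2 = 2*1 + 0
The gcd is 1. Working backward:
1 = 5 − 2·2
1 = −2·32 + 13·5
1 = 13·133 − 54·32
Thus 32·(-54) ≡ 1 (mod 133); reducing, -54 mod 133 = 79.

79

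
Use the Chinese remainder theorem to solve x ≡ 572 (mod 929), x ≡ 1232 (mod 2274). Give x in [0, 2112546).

424196

Write x = 572 + 929·k. Then 929·k ≡ 1232 − 572 ≡ 660 (mod 2274).
Need 929⁻¹ mod 2274. Extended Euclid on (2274, 929):
2274 = 2·929 + 416
929 = 2·416 + 97
416 = 4·97 + 28
97 = 3·28 + 13
28 = 2·13 + 2
13 = 6·2 + 1
2 = 2·1 + 0
Back-substitute:
1 = 13 − 6·2
1 = −6·28 + 13·13
1 = 13·97 − 45·28
1 = −45·416 + 193·97
1 = 193·929 − 431·416
1 = −431·2274 + 1055·929
929⁻¹ ≡ 1055 (mod 2274), so k ≡ 1055·660 ≡ 456 (mod 2274).
x = 572 + 929·456 = 424196.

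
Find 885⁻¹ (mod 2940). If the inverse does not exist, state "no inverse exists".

Compute gcd(885, 2940):
2940 = 3·885 + 285
885 = 3·285 + 30
285 = 9·30 + 15
30 = 2·15 + 0
The gcd is 15, not 1, hence no inverse exists.

no inverse exists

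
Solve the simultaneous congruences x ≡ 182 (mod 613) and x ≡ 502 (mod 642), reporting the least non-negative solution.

Write x = 182 + 613·k. Then 613·k ≡ 502 − 182 ≡ 320 (mod 642).
Need 613⁻¹ mod 642. Extended Euclid on (642, 613):
642 = 1×613 + 29
613 = 21×29 + 4
29 = 7×4 + 1
4 = 4×1 + 0
Back-substitute:
1 = 29 − 7·4
1 = −7·613 + 148·29
1 = 148·642 − 155·613
613⁻¹ ≡ 487 (mod 642), so k ≡ 487·320 ≡ 476 (mod 642).
x = 182 + 613·476 = 291970.

291970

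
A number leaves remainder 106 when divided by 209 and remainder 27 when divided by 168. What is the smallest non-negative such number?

Write x = 106 + 209·k. Then 209·k ≡ 27 − 106 ≡ 89 (mod 168).
Need 209⁻¹ mod 168. Extended Euclid on (168, 41):
168 = 4·41 + 4
41 = 10·4 + 1
4 = 4·1 + 0
Back-substitute:
1 = 41 − 10·4
1 = −10·168 + 41·41
209⁻¹ ≡ 41 (mod 168), so k ≡ 41·89 ≡ 121 (mod 168).
x = 106 + 209·121 = 25395.

25395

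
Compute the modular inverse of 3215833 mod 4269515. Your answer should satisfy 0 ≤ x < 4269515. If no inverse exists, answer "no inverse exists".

1036772

Extended Euclidean algorithm:
4269515 = 1*3215833 + 1053682
3215833 = 3*1053682 + 54787
1053682 = 19*54787 + 12729
54787 = 4*12729 + 3871
12729 = 3*3871 + 1116
3871 = 3*1116 + 523
1116 = 2*523 + 70
523 = 7*70 + 33
70 = 2*33 + 4
33 = 8*4 + 1
4 = 4*1 + 0
The gcd is 1. Working backward:
1 = 33 − 8·4
1 = −8·70 + 17·33
1 = 17·523 − 127·70
1 = −127·1116 + 271·523
1 = 271·3871 − 940·1116
1 = −940·12729 + 3091·3871
1 = 3091·54787 − 13304·12729
1 = −13304·1053682 + 255867·54787
1 = 255867·3215833 − 780905·1053682
1 = −780905·4269515 + 1036772·3215833
So 3215833·1036772 ≡ 1 (mod 4269515).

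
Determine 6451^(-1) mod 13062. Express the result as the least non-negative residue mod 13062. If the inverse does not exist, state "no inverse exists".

7429

Apply the Euclidean algorithm to 13062 and 6451:
13062 = 2·6451 + 160
6451 = 40·160 + 51
160 = 3·51 + 7
51 = 7·7 + 2
7 = 3·2 + 1
2 = 2·1 + 0
Since gcd(6451, 13062) = 1, back-substitute to write 1 as a combination:
1 = 7 − 3·2
1 = −3·51 + 22·7
1 = 22·160 − 69·51
1 = −69·6451 + 2782·160
1 = 2782·13062 − 5633·6451
Hence 6451⁻¹ ≡ -5633 ≡ 7429 (mod 13062).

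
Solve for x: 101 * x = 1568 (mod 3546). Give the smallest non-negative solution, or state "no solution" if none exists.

First find gcd(101, 3546):
3546 = 35×101 + 11
101 = 9×11 + 2
11 = 5×2 + 1
2 = 2×1 + 0
gcd = 1, so a unique solution mod 3546 exists.
Back-substitute for the Bézout coefficients:
1 = 11 − 5·2
1 = −5·101 + 46·11
1 = 46·3546 − 1615·101
So 101·(-1615) ≡ 1 (mod 3546), giving 101⁻¹ ≡ 1931.
x ≡ 101⁻¹·1568 ≡ 1931·1568 ≡ 3070 (mod 3546).

3070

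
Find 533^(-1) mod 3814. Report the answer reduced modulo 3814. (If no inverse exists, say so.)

Apply the Euclidean algorithm to 3814 and 533:
3814 = 7*533 + 83
533 = 6*83 + 35
83 = 2*35 + 13
35 = 2*13 + 9
13 = 1*9 + 4
9 = 2*4 + 1
4 = 4*1 + 0
The gcd is 1. Working backward:
1 = 9 − 2·4
1 = −2·13 + 3·9
1 = 3·35 − 8·13
1 = −8·83 + 19·35
1 = 19·533 − 122·83
1 = −122·3814 + 873·533
So 533·873 ≡ 1 (mod 3814).

873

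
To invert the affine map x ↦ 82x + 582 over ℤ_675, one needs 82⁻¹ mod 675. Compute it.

Extended Euclidean algorithm:
675 = 8*82 + 19
82 = 4*19 + 6
19 = 3*6 + 1
6 = 6*1 + 0
Since gcd(82, 675) = 1, back-substitute to write 1 as a combination:
1 = 19 − 3·6
1 = −3·82 + 13·19
1 = 13·675 − 107·82
So 82·(-107) ≡ 1 (mod 675), and -107 ≡ 568 (mod 675).

568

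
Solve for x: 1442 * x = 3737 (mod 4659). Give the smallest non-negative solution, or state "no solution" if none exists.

484

First find gcd(1442, 4659):
4659 = 3×1442 + 333
1442 = 4×333 + 110
333 = 3×110 + 3
110 = 36×3 + 2
3 = 1×2 + 1
2 = 2×1 + 0
gcd = 1, so a unique solution mod 4659 exists.
Back-substitute for the Bézout coefficients:
1 = 3 − 2
1 = −110 + 37·3
1 = 37·333 − 112·110
1 = −112·1442 + 485·333
1 = 485·4659 − 1567·1442
So 1442·(-1567) ≡ 1 (mod 4659), giving 1442⁻¹ ≡ 3092.
x ≡ 1442⁻¹·3737 ≡ 3092·3737 ≡ 484 (mod 4659).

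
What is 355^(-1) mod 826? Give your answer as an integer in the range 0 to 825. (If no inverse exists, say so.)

Run Euclid on (826, 355):
826 = 2×355 + 116
355 = 3×116 + 7
116 = 16×7 + 4
7 = 1×4 + 3
4 = 1×3 + 1
3 = 3×1 + 0
gcd = 1, so the inverse exists. Back-substitute:
1 = 4 − 3
1 = −7 + 2·4
1 = 2·116 − 33·7
1 = −33·355 + 101·116
1 = 101·826 − 235·355
So 355·(-235) ≡ 1 (mod 826), and -235 ≡ 591 (mod 826).

591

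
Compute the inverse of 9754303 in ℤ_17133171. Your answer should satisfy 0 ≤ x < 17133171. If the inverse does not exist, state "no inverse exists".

1880719

Extended Euclidean algorithm:
17133171 = 1×9754303 + 7378868
9754303 = 1×7378868 + 2375435
7378868 = 3×2375435 + 252563
2375435 = 9×252563 + 102368
252563 = 2×102368 + 47827
102368 = 2×47827 + 6714
47827 = 7×6714 + 829
6714 = 8×829 + 82
829 = 10×82 + 9
82 = 9×9 + 1
9 = 9×1 + 0
The gcd is 1. Working backward:
1 = 82 − 9·9
1 = −9·829 + 91·82
1 = 91·6714 − 737·829
1 = −737·47827 + 5250·6714
1 = 5250·102368 − 11237·47827
1 = −11237·252563 + 27724·102368
1 = 27724·2375435 − 260753·252563
1 = −260753·7378868 + 809983·2375435
1 = 809983·9754303 − 1070736·7378868
1 = −1070736·17133171 + 1880719·9754303
So 9754303·1880719 ≡ 1 (mod 17133171).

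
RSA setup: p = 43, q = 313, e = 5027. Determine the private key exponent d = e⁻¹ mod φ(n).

φ(n) = (p−1)(q−1) = 42·312 = 13104.
Need d with 5027·d ≡ 1 (mod 13104). Apply the extended Euclidean algorithm:
13104 = 2×5027 + 3050
5027 = 1×3050 + 1977
3050 = 1×1977 + 1073
1977 = 1×1073 + 904
1073 = 1×904 + 169
904 = 5×169 + 59
169 = 2×59 + 51
59 = 1×51 + 8
51 = 6×8 + 3
8 = 2×3 + 2
3 = 1×2 + 1
2 = 2×1 + 0
Back-substitute:
1 = 3 − 2
1 = −8 + 3·3
1 = 3·51 − 19·8
1 = −19·59 + 22·51
1 = 22·169 − 63·59
1 = −63·904 + 337·169
1 = 337·1073 − 400·904
1 = −400·1977 + 737·1073
1 = 737·3050 − 1137·1977
1 = −1137·5027 + 1874·3050
1 = 1874·13104 − 4885·5027
So 5027·(-4885) ≡ 1 (mod 13104), hence d ≡ -4885 ≡ 8219 (mod 13104).

8219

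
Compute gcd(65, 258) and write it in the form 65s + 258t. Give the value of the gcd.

Repeated division:
258 = 3×65 + 63
65 = 1×63 + 2
63 = 31×2 + 1
2 = 2×1 + 0
gcd(65, 258) = 1.
Express as a combination:
1 = 63 − 31·2
1 = −31·65 + 32·63
1 = 32·258 − 127·65
So 1 = (32)·258 + (-127)·65.

1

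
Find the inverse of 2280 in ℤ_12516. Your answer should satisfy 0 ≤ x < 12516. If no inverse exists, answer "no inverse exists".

Euclidean algorithm on 12516, 2280:
12516 = 5*2280 + 1116
2280 = 2*1116 + 48
1116 = 23*48 + 12
48 = 4*12 + 0
gcd(2280, 12516) = 12 ≠ 1, so 2280 has no multiplicative inverse modulo 12516.

no inverse exists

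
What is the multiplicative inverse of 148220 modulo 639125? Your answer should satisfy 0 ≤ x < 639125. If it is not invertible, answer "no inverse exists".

no inverse exists

Euclidean algorithm on 639125, 148220:
639125 = 4·148220 + 46245
148220 = 3·46245 + 9485
46245 = 4·9485 + 8305
9485 = 1·8305 + 1180
8305 = 7·1180 + 45
1180 = 26·45 + 10
45 = 4·10 + 5
10 = 2·5 + 0
gcd(148220, 639125) = 5 ≠ 1, so 148220 has no multiplicative inverse modulo 639125.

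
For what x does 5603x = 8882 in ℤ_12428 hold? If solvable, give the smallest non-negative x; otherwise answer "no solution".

no solution

gcd(5603, 12428):
12428 = 2*5603 + 1222
5603 = 4*1222 + 715
1222 = 1*715 + 507
715 = 1*507 + 208
507 = 2*208 + 91
208 = 2*91 + 26
91 = 3*26 + 13
26 = 2*13 + 0
gcd = 13, but 13 ∤ 8882, so the congruence has no solution.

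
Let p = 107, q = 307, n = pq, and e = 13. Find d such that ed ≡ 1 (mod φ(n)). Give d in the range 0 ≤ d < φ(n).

29941

φ(n) = (p−1)(q−1) = 106·306 = 32436.
Need d with 13·d ≡ 1 (mod 32436). Apply the extended Euclidean algorithm:
32436 = 2495·13 + 1
13 = 13·1 + 0
Back-substitute:
1 = 32436 − 2495·13
So 13·(-2495) ≡ 1 (mod 32436), hence d ≡ -2495 ≡ 29941 (mod 32436).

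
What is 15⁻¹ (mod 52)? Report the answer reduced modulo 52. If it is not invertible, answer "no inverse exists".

gcd(52, 15) by repeated division:
52 = 3·15 + 7
15 = 2·7 + 1
7 = 7·1 + 0
gcd = 1, so the inverse exists. Back-substitute:
1 = 15 − 2·7
1 = −2·52 + 7·15
So 15·7 ≡ 1 (mod 52).

7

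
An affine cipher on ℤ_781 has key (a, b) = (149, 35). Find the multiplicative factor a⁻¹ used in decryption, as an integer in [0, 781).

629

gcd(781, 149) by repeated division:
781 = 5·149 + 36
149 = 4·36 + 5
36 = 7·5 + 1
5 = 5·1 + 0
gcd = 1, so the inverse exists. Back-substitute:
1 = 36 − 7·5
1 = −7·149 + 29·36
1 = 29·781 − 152·149
Thus 149·(-152) ≡ 1 (mod 781); reducing, -152 mod 781 = 629.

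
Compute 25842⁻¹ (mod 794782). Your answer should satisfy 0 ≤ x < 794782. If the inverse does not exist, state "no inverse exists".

Compute gcd(25842, 794782):
794782 = 30×25842 + 19522
25842 = 1×19522 + 6320
19522 = 3×6320 + 562
6320 = 11×562 + 138
562 = 4×138 + 10
138 = 13×10 + 8
10 = 1×8 + 2
8 = 4×2 + 0
The gcd is 2, not 1, hence no inverse exists.

no inverse exists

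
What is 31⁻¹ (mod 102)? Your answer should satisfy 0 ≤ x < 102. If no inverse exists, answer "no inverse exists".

Extended Euclidean algorithm:
102 = 3*31 + 9
31 = 3*9 + 4
9 = 2*4 + 1
4 = 4*1 + 0
gcd = 1, so the inverse exists. Back-substitute:
1 = 9 − 2·4
1 = −2·31 + 7·9
1 = 7·102 − 23·31
Thus 31·(-23) ≡ 1 (mod 102); reducing, -23 mod 102 = 79.

79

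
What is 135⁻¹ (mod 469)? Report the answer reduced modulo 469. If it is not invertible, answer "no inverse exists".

403

Extended Euclidean algorithm:
469 = 3·135 + 64
135 = 2·64 + 7
64 = 9·7 + 1
7 = 7·1 + 0
Since gcd(135, 469) = 1, back-substitute to write 1 as a combination:
1 = 64 − 9·7
1 = −9·135 + 19·64
1 = 19·469 − 66·135
Thus 135·(-66) ≡ 1 (mod 469); reducing, -66 mod 469 = 403.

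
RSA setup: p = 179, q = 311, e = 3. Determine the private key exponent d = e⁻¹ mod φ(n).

36787

φ(n) = (p−1)(q−1) = 178·310 = 55180.
Need d with 3·d ≡ 1 (mod 55180). Apply the extended Euclidean algorithm:
55180 = 18393×3 + 1
3 = 3×1 + 0
Back-substitute:
1 = 55180 − 18393·3
So 3·(-18393) ≡ 1 (mod 55180), hence d ≡ -18393 ≡ 36787 (mod 55180).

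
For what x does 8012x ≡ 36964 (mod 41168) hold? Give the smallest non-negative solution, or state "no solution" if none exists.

6967

First find gcd(8012, 41168):
41168 = 5·8012 + 1108
8012 = 7·1108 + 256
1108 = 4·256 + 84
256 = 3·84 + 4
84 = 21·4 + 0
gcd = 4 and 4 | 36964, so solutions exist. Divide through by 4: 2003x ≡ 9241 (mod 10292).
Now find 2003⁻¹ mod 10292:
10292 = 5×2003 + 277
2003 = 7×277 + 64
277 = 4×64 + 21
64 = 3×21 + 1
21 = 21×1 + 0
Back-substitute:
1 = 64 − 3·21
1 = −3·277 + 13·64
1 = 13·2003 − 94·277
1 = −94·10292 + 483·2003
So 2003⁻¹ ≡ 483 (mod 10292).
Then x ≡ 483·9241 ≡ 6967 (mod 10292); the smallest non-negative solution is x = 6967.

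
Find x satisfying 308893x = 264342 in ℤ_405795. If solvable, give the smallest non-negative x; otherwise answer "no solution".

2334

First find gcd(308893, 405795):
405795 = 1×308893 + 96902
308893 = 3×96902 + 18187
96902 = 5×18187 + 5967
18187 = 3×5967 + 286
5967 = 20×286 + 247
286 = 1×247 + 39
247 = 6×39 + 13
39 = 3×13 + 0
gcd = 13 and 13 | 264342, so solutions exist. Divide through by 13: 23761x ≡ 20334 (mod 31215).
Now find 23761⁻¹ mod 31215:
31215 = 1·23761 + 7454
23761 = 3·7454 + 1399
7454 = 5·1399 + 459
1399 = 3·459 + 22
459 = 20·22 + 19
22 = 1·19 + 3
19 = 6·3 + 1
3 = 3·1 + 0
Back-substitute:
1 = 19 − 6·3
1 = −6·22 + 7·19
1 = 7·459 − 146·22
1 = −146·1399 + 445·459
1 = 445·7454 − 2371·1399
1 = −2371·23761 + 7558·7454
1 = 7558·31215 − 9929·23761
So 23761·(-9929) ≡ 1 (mod 31215), i.e. 23761⁻¹ ≡ 21286.
Then x ≡ 21286·20334 ≡ 2334 (mod 31215); the smallest non-negative solution is x = 2334.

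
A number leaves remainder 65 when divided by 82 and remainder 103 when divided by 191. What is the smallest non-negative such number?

Write x = 65 + 82·k. Then 82·k ≡ 103 − 65 ≡ 38 (mod 191).
Need 82⁻¹ mod 191. Extended Euclid on (191, 82):
191 = 2*82 + 27
82 = 3*27 + 1
27 = 27*1 + 0
Back-substitute:
1 = 82 − 3·27
1 = −3·191 + 7·82
82⁻¹ ≡ 7 (mod 191), so k ≡ 7·38 ≡ 75 (mod 191).
x = 65 + 82·75 = 6215.

6215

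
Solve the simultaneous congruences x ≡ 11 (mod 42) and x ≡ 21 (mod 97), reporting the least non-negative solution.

3707

Write x = 11 + 42·k. Then 42·k ≡ 21 − 11 ≡ 10 (mod 97).
Need 42⁻¹ mod 97. Extended Euclid on (97, 42):
97 = 2·42 + 13
42 = 3·13 + 3
13 = 4·3 + 1
3 = 3·1 + 0
Back-substitute:
1 = 13 − 4·3
1 = −4·42 + 13·13
1 = 13·97 − 30·42
42⁻¹ ≡ 67 (mod 97), so k ≡ 67·10 ≡ 88 (mod 97).
x = 11 + 42·88 = 3707.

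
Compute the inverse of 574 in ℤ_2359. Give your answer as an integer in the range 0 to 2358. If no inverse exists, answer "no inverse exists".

no inverse exists

Compute gcd(574, 2359):
2359 = 4*574 + 63
574 = 9*63 + 7
63 = 9*7 + 0
gcd(574, 2359) = 7 ≠ 1, so 574 has no multiplicative inverse modulo 2359.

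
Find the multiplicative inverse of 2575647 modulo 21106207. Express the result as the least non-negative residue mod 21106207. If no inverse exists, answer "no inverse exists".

Apply the Euclidean algorithm to 21106207 and 2575647:
21106207 = 8·2575647 + 501031
2575647 = 5·501031 + 70492
501031 = 7·70492 + 7587
70492 = 9·7587 + 2209
7587 = 3·2209 + 960
2209 = 2·960 + 289
960 = 3·289 + 93
289 = 3·93 + 10
93 = 9·10 + 3
10 = 3·3 + 1
3 = 3·1 + 0
gcd = 1, so the inverse exists. Back-substitute:
1 = 10 − 3·3
1 = −3·93 + 28·10
1 = 28·289 − 87·93
1 = −87·960 + 289·289
1 = 289·2209 − 665·960
1 = −665·7587 + 2284·2209
1 = 2284·70492 − 21221·7587
1 = −21221·501031 + 150831·70492
1 = 150831·2575647 − 775376·501031
1 = −775376·21106207 + 6353839·2575647
So 2575647·6353839 ≡ 1 (mod 21106207).

6353839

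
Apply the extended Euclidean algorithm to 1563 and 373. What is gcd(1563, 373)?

Repeated division:
1563 = 4·373 + 71
373 = 5·71 + 18
71 = 3·18 + 17
18 = 1·17 + 1
17 = 17·1 + 0
gcd(1563, 373) = 1.
Express as a combination:
1 = 18 − 17
1 = −71 + 4·18
1 = 4·373 − 21·71
1 = −21·1563 + 88·373
So 1 = (-21)·1563 + (88)·373.

1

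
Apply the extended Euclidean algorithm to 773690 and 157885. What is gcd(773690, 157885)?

5

Apply Euclid's algorithm to 773690 and 157885:
773690 = 4×157885 + 142150
157885 = 1×142150 + 15735
142150 = 9×15735 + 535
15735 = 29×535 + 220
535 = 2×220 + 95
220 = 2×95 + 30
95 = 3×30 + 5
30 = 6×5 + 0
gcd(773690, 157885) = 5.
Working backward:
5 = 95 − 3·30
5 = −3·220 + 7·95
5 = 7·535 − 17·220
5 = −17·15735 + 500·535
5 = 500·142150 − 4517·15735
5 = −4517·157885 + 5017·142150
5 = 5017·773690 − 24585·157885
So 5 = (5017)·773690 + (-24585)·157885.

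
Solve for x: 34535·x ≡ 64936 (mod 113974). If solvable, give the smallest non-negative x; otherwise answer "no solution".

First find gcd(34535, 113974):
113974 = 3·34535 + 10369
34535 = 3·10369 + 3428
10369 = 3·3428 + 85
3428 = 40·85 + 28
85 = 3·28 + 1
28 = 28·1 + 0
gcd = 1, so a unique solution mod 113974 exists.
Back-substitute for the Bézout coefficients:
1 = 85 − 3·28
1 = −3·3428 + 121·85
1 = 121·10369 − 366·3428
1 = −366·34535 + 1219·10369
1 = 1219·113974 − 4023·34535
So 34535·(-4023) ≡ 1 (mod 113974), giving 34535⁻¹ ≡ 109951.
x ≡ 34535⁻¹·64936 ≡ 109951·64936 ≡ 104854 (mod 113974).

104854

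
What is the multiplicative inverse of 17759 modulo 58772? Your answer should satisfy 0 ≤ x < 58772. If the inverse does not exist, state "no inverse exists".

no inverse exists

Euclidean algorithm on 58772, 17759:
58772 = 3×17759 + 5495
17759 = 3×5495 + 1274
5495 = 4×1274 + 399
1274 = 3×399 + 77
399 = 5×77 + 14
77 = 5×14 + 7
14 = 2×7 + 0
Since gcd = 7 > 1, 17759 is not a unit mod 58772.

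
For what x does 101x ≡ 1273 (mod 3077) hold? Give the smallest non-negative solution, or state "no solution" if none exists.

First find gcd(101, 3077):
3077 = 30·101 + 47
101 = 2·47 + 7
47 = 6·7 + 5
7 = 1·5 + 2
5 = 2·2 + 1
2 = 2·1 + 0
gcd = 1, so a unique solution mod 3077 exists.
Back-substitute for the Bézout coefficients:
1 = 5 − 2·2
1 = −2·7 + 3·5
1 = 3·47 − 20·7
1 = −20·101 + 43·47
1 = 43·3077 − 1310·101
So 101·(-1310) ≡ 1 (mod 3077), giving 101⁻¹ ≡ 1767.
x ≡ 101⁻¹·1273 ≡ 1767·1273 ≡ 104 (mod 3077).

104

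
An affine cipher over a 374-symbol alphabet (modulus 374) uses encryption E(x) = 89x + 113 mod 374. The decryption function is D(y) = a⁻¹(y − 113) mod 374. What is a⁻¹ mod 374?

Extended Euclidean algorithm:
374 = 4·89 + 18
89 = 4·18 + 17
18 = 1·17 + 1
17 = 17·1 + 0
gcd = 1, so the inverse exists. Back-substitute:
1 = 18 − 17
1 = −89 + 5·18
1 = 5·374 − 21·89
Thus 89·(-21) ≡ 1 (mod 374); reducing, -21 mod 374 = 353.

353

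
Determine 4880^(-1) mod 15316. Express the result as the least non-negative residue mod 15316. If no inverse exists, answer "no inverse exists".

no inverse exists

Compute gcd(4880, 15316):
15316 = 3·4880 + 676
4880 = 7·676 + 148
676 = 4·148 + 84
148 = 1·84 + 64
84 = 1·64 + 20
64 = 3·20 + 4
20 = 5·4 + 0
gcd(4880, 15316) = 4 ≠ 1, so 4880 has no multiplicative inverse modulo 15316.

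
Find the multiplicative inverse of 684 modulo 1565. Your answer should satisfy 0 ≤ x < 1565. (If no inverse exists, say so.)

1279

Extended Euclidean algorithm:
1565 = 2×684 + 197
684 = 3×197 + 93
197 = 2×93 + 11
93 = 8×11 + 5
11 = 2×5 + 1
5 = 5×1 + 0
gcd = 1, so the inverse exists. Back-substitute:
1 = 11 − 2·5
1 = −2·93 + 17·11
1 = 17·197 − 36·93
1 = −36·684 + 125·197
1 = 125·1565 − 286·684
So 684·(-286) ≡ 1 (mod 1565), and -286 ≡ 1279 (mod 1565).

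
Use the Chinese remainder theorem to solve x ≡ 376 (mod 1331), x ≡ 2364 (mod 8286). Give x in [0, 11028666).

5388264

Write x = 376 + 1331·k. Then 1331·k ≡ 2364 − 376 ≡ 1988 (mod 8286).
Need 1331⁻¹ mod 8286. Extended Euclid on (8286, 1331):
8286 = 6·1331 + 300
1331 = 4·300 + 131
300 = 2·131 + 38
131 = 3·38 + 17
38 = 2·17 + 4
17 = 4·4 + 1
4 = 4·1 + 0
Back-substitute:
1 = 17 − 4·4
1 = −4·38 + 9·17
1 = 9·131 − 31·38
1 = −31·300 + 71·131
1 = 71·1331 − 315·300
1 = −315·8286 + 1961·1331
1331⁻¹ ≡ 1961 (mod 8286), so k ≡ 1961·1988 ≡ 4048 (mod 8286).
x = 376 + 1331·4048 = 5388264.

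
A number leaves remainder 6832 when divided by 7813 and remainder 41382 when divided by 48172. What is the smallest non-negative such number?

Write x = 6832 + 7813·k. Then 7813·k ≡ 41382 − 6832 ≡ 34550 (mod 48172).
Need 7813⁻¹ mod 48172. Extended Euclid on (48172, 7813):
48172 = 6×7813 + 1294
7813 = 6×1294 + 49
1294 = 26×49 + 20
49 = 2×20 + 9
20 = 2×9 + 2
9 = 4×2 + 1
2 = 2×1 + 0
Back-substitute:
1 = 9 − 4·2
1 = −4·20 + 9·9
1 = 9·49 − 22·20
1 = −22·1294 + 581·49
1 = 581·7813 − 3508·1294
1 = −3508·48172 + 21629·7813
7813⁻¹ ≡ 21629 (mod 48172), so k ≡ 21629·34550 ≡ 37886 (mod 48172).
x = 6832 + 7813·37886 = 296010150.

296010150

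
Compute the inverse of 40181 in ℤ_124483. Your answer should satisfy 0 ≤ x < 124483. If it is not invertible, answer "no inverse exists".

56902

Extended Euclidean algorithm:
124483 = 3·40181 + 3940
40181 = 10·3940 + 781
3940 = 5·781 + 35
781 = 22·35 + 11
35 = 3·11 + 2
11 = 5·2 + 1
2 = 2·1 + 0
Since gcd(40181, 124483) = 1, back-substitute to write 1 as a combination:
1 = 11 − 5·2
1 = −5·35 + 16·11
1 = 16·781 − 357·35
1 = −357·3940 + 1801·781
1 = 1801·40181 − 18367·3940
1 = −18367·124483 + 56902·40181
So 40181·56902 ≡ 1 (mod 124483).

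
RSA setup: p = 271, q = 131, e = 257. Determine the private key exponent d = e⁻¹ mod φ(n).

φ(n) = (p−1)(q−1) = 270·130 = 35100.
Need d with 257·d ≡ 1 (mod 35100). Apply the extended Euclidean algorithm:
35100 = 136·257 + 148
257 = 1·148 + 109
148 = 1·109 + 39
109 = 2·39 + 31
39 = 1·31 + 8
31 = 3·8 + 7
8 = 1·7 + 1
7 = 7·1 + 0
Back-substitute:
1 = 8 − 7
1 = −31 + 4·8
1 = 4·39 − 5·31
1 = −5·109 + 14·39
1 = 14·148 − 19·109
1 = −19·257 + 33·148
1 = 33·35100 − 4507·257
So 257·(-4507) ≡ 1 (mod 35100), hence d ≡ -4507 ≡ 30593 (mod 35100).

30593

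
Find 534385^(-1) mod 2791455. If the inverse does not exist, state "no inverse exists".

Compute gcd(534385, 2791455):
2791455 = 5×534385 + 119530
534385 = 4×119530 + 56265
119530 = 2×56265 + 7000
56265 = 8×7000 + 265
7000 = 26×265 + 110
265 = 2×110 + 45
110 = 2×45 + 20
45 = 2×20 + 5
20 = 4×5 + 0
The gcd is 5, not 1, hence no inverse exists.

no inverse exists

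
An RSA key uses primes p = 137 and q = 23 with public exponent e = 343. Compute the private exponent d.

φ(n) = (p−1)(q−1) = 136·22 = 2992.
Need d with 343·d ≡ 1 (mod 2992). Apply the extended Euclidean algorithm:
2992 = 8*343 + 248
343 = 1*248 + 95
248 = 2*95 + 58
95 = 1*58 + 37
58 = 1*37 + 21
37 = 1*21 + 16
21 = 1*16 + 5
16 = 3*5 + 1
5 = 5*1 + 0
Back-substitute:
1 = 16 − 3·5
1 = −3·21 + 4·16
1 = 4·37 − 7·21
1 = −7·58 + 11·37
1 = 11·95 − 18·58
1 = −18·248 + 47·95
1 = 47·343 − 65·248
1 = −65·2992 + 567·343
So 343·567 ≡ 1 (mod 2992), hence d = 567.

567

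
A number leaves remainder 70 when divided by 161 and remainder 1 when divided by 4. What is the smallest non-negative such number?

553

Write x = 70 + 161·k. Then 161·k ≡ 1 − 70 ≡ 3 (mod 4).
Need 161⁻¹ mod 4. Extended Euclid on (4, 1):
4 = 4·1 + 0
161⁻¹ ≡ 1 (mod 4), so k ≡ 1·3 ≡ 3 (mod 4).
x = 70 + 161·3 = 553.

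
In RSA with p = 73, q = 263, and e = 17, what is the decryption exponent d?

φ(n) = (p−1)(q−1) = 72·262 = 18864.
Need d with 17·d ≡ 1 (mod 18864). Apply the extended Euclidean algorithm:
18864 = 1109·17 + 11
17 = 1·11 + 6
11 = 1·6 + 5
6 = 1·5 + 1
5 = 5·1 + 0
Back-substitute:
1 = 6 − 5
1 = −11 + 2·6
1 = 2·17 − 3·11
1 = −3·18864 + 3329·17
So 17·3329 ≡ 1 (mod 18864), hence d = 3329.

3329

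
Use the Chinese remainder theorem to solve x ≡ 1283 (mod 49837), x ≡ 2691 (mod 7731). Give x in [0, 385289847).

198751239

Write x = 1283 + 49837·k. Then 49837·k ≡ 2691 − 1283 ≡ 1408 (mod 7731).
Need 49837⁻¹ mod 7731. Extended Euclid on (7731, 3451):
7731 = 2·3451 + 829
3451 = 4·829 + 135
829 = 6·135 + 19
135 = 7·19 + 2
19 = 9·2 + 1
2 = 2·1 + 0
Back-substitute:
1 = 19 − 9·2
1 = −9·135 + 64·19
1 = 64·829 − 393·135
1 = −393·3451 + 1636·829
1 = 1636·7731 − 3665·3451
49837⁻¹ ≡ 4066 (mod 7731), so k ≡ 4066·1408 ≡ 3988 (mod 7731).
x = 1283 + 49837·3988 = 198751239.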